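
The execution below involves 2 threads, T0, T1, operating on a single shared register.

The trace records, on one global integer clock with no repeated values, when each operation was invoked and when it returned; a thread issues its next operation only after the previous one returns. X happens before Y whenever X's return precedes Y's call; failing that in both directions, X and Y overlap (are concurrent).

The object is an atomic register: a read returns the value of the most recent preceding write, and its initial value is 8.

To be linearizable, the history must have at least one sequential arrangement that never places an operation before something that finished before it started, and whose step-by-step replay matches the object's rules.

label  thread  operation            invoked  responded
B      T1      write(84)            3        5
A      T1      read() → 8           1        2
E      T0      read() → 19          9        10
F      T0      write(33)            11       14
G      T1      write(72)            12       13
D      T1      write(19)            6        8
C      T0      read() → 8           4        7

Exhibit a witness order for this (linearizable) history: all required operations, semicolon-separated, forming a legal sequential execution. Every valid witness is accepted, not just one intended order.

A; C; B; D; E; F; G

after step 1 (A read() → 8): value 8
after step 2 (C read() → 8): value 8
after step 3 (B write(84)): value 84
after step 4 (D write(19)): value 19
after step 5 (E read() → 19): value 19
after step 6 (F write(33)): value 33
after step 7 (G write(72)): value 72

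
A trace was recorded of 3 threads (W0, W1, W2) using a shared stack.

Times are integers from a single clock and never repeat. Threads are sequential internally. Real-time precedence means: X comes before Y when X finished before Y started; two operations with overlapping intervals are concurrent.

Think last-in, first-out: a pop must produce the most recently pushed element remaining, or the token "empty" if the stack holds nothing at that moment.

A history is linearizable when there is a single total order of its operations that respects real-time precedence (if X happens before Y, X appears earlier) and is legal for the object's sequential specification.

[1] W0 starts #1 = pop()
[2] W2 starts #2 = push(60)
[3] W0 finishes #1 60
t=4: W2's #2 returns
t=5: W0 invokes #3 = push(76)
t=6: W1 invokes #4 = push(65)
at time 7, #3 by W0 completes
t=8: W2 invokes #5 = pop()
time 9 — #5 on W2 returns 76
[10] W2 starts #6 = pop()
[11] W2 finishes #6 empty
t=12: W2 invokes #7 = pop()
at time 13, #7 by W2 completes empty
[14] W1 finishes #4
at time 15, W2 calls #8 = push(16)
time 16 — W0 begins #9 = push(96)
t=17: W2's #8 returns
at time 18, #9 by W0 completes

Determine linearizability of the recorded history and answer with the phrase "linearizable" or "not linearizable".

witness order: #2, #1, #3, #5, #6, #7, #4, #8, #9
1. #2 push(60), leaving stack <60>
2. #1 pop() → 60, leaving stack <>
3. #3 push(76), leaving stack <76>
4. #5 pop() → 76, leaving stack <>
5. #6 pop() → empty, leaving stack <>
6. #7 pop() → empty, leaving stack <>
7. #4 push(65), leaving stack <65>
8. #8 push(16), leaving stack <65,16>
9. #9 push(96), leaving stack <65,16,96>

linearizable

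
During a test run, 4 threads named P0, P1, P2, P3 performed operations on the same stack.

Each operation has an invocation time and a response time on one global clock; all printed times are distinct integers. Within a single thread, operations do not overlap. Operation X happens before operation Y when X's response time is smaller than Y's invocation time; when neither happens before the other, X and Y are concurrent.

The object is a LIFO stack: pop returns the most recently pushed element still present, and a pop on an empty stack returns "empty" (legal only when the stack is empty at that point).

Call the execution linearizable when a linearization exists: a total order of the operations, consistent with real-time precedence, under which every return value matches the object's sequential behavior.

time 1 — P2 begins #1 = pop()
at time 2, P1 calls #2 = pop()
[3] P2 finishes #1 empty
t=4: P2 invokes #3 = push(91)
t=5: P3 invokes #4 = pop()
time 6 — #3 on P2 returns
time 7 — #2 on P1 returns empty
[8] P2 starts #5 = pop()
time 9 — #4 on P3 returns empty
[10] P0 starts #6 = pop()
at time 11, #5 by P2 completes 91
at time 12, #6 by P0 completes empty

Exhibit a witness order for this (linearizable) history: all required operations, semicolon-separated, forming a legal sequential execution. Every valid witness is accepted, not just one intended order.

after step 1 (#1 pop() → empty): stack <>
after step 2 (#2 pop() → empty): stack <>
after step 3 (#3 push(91)): stack <91>
after step 4 (#5 pop() → 91): stack <>
after step 5 (#4 pop() → empty): stack <>
after step 6 (#6 pop() → empty): stack <>

#1; #2; #3; #5; #4; #6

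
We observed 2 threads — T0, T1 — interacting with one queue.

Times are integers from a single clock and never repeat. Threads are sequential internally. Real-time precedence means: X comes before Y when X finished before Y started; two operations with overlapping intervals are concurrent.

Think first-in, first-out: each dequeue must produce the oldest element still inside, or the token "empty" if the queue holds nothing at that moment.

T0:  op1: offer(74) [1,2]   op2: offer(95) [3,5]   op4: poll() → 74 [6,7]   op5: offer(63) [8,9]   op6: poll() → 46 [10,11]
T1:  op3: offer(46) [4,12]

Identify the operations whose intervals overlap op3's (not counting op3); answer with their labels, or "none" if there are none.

op3 runs from 4 to 12; window-overlapping ops are concurrent
op1 [1,2]: before
op2 [3,5]: concurrent
op4 [6,7]: concurrent
op5 [8,9]: concurrent
op6 [10,11]: concurrent

op2, op4, op5, op6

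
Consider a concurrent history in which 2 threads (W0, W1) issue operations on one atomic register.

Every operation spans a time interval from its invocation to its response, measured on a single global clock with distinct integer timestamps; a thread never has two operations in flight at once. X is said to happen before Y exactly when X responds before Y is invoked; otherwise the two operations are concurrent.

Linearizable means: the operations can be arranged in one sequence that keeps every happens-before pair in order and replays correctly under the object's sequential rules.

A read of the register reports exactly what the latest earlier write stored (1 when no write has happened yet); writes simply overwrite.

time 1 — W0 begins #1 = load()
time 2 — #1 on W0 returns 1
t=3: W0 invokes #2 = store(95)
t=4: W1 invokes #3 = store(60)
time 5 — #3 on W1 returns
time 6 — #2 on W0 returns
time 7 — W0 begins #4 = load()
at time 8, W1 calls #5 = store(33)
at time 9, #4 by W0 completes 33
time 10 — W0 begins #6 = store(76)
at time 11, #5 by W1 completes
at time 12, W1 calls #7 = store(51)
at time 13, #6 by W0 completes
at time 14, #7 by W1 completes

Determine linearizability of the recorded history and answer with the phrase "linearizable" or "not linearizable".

witness order: #1, #2, #3, #5, #4, #6, #7
step 1: #1 load() → 1 — value 1
step 2: #2 store(95) — value 95
step 3: #3 store(60) — value 60
step 4: #5 store(33) — value 33
step 5: #4 load() → 33 — value 33
step 6: #6 store(76) — value 76
step 7: #7 store(51) — value 51

linearizable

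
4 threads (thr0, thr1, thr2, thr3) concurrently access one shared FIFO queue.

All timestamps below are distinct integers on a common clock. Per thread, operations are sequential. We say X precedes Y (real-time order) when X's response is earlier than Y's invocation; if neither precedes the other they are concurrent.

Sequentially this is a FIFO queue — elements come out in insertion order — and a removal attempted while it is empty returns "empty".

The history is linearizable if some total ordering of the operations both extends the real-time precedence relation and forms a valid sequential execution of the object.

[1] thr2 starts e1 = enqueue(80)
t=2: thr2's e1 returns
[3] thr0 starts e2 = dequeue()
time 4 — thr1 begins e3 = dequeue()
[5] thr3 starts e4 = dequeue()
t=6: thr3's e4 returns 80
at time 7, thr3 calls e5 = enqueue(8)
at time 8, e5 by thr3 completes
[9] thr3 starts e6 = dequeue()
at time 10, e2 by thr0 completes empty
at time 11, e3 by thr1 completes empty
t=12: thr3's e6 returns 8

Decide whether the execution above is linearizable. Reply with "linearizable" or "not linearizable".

witness order: e1, e4, e2, e3, e5, e6
1. e1 enqueue(80), leaving queue <80>
2. e4 dequeue() → 80, leaving queue <>
3. e2 dequeue() → empty, leaving queue <>
4. e3 dequeue() → empty, leaving queue <>
5. e5 enqueue(8), leaving queue <8>
6. e6 dequeue() → 8, leaving queue <>

linearizable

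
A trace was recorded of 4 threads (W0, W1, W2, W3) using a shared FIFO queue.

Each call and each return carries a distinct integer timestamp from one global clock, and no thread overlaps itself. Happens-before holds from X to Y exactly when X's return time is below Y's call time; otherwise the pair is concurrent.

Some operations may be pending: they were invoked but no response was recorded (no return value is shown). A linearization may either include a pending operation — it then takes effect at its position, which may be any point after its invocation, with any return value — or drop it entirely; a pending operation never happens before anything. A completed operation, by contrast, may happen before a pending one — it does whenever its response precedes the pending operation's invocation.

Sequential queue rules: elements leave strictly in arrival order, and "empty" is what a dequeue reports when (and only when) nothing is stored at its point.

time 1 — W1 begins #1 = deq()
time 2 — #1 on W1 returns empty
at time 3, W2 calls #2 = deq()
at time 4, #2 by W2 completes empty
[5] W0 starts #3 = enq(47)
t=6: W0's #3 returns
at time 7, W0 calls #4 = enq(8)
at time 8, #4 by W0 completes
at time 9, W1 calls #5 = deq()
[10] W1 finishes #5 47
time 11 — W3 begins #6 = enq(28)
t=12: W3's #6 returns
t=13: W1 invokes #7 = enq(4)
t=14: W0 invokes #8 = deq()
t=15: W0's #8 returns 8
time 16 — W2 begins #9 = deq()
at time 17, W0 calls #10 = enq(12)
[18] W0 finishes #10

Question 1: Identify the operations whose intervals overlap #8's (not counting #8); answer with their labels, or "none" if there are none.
concurrent with #8 ([14,15]): every op whose interval crosses 14..15
#1 [1,2]: before
#2 [3,4]: before
#3 [5,6]: before
#4 [7,8]: before
#5 [9,10]: before
#6 [11,12]: before
#7 [13,…): concurrent
#9 [16,…): after
#10 [17,18]: after

#7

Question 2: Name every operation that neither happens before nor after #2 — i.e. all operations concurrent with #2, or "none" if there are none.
#2 runs from 3 to 4; window-overlapping ops are concurrent
#1 [1,2]: before
#3 [5,6]: after
#4 [7,8]: after
#5 [9,10]: after
#6 [11,12]: after
#7 [13,…): after
#8 [14,15]: after
#9 [16,…): after
#10 [17,18]: after

none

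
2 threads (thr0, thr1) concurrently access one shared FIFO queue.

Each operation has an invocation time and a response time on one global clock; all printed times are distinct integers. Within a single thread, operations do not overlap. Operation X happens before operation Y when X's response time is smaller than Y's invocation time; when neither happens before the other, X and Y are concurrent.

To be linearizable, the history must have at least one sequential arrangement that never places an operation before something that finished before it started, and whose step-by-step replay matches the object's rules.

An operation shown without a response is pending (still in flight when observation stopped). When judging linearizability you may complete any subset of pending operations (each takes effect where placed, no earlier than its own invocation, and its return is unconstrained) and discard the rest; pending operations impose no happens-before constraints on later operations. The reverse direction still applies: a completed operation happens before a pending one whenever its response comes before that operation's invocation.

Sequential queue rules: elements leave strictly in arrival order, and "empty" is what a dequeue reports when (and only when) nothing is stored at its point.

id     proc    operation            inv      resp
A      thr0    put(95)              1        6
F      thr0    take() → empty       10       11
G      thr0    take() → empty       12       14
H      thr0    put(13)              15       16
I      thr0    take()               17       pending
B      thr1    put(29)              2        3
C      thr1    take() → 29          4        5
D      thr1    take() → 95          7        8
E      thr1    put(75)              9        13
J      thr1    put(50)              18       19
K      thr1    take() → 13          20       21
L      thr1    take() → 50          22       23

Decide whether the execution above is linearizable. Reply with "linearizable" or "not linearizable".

linearizable

a witness: B, A, C, D, F, G, E, H, I, J, K, L
after step 1 (B put(29)): queue <29>
after step 2 (A put(95)): queue <29,95>
after step 3 (C take() → 29): queue <95>
after step 4 (D take() → 95): queue <>
after step 5 (F take() → empty): queue <>
after step 6 (G take() → empty): queue <>
after step 7 (E put(75)): queue <75>
after step 8 (H put(13)): queue <75,13>
after step 9 (I take() (pending, included)): queue <13>
after step 10 (J put(50)): queue <13,50>
after step 11 (K take() → 13): queue <50>
after step 12 (L take() → 50): queue <>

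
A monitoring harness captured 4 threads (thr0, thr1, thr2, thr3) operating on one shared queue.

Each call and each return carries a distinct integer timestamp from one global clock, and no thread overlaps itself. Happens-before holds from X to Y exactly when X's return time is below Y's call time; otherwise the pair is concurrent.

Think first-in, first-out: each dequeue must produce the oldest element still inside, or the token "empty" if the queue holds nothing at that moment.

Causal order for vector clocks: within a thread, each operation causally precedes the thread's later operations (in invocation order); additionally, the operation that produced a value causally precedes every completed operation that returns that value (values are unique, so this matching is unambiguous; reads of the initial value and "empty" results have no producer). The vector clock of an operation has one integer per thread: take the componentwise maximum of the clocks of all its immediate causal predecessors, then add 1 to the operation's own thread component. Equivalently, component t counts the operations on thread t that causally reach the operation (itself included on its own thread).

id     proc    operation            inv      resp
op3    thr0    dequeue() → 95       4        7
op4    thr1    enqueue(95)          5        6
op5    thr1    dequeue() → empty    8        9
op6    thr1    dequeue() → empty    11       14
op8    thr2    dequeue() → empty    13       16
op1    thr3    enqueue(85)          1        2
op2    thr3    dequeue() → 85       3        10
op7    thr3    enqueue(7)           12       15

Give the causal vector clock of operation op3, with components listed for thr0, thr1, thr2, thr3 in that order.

root op op1, invoked 1: fresh clock plus thr3's own tick → (0, 0, 0, 1)
root op op8, invoked 13: fresh clock plus thr2's own tick → (0, 0, 1, 0)
root op op4, invoked 5: fresh clock plus thr1's own tick → (0, 1, 0, 0)
merge at op2 (invoked 3): VC(op1)=(0, 0, 0, 1), own-thread bump on thr3 → (0, 0, 0, 2)
merge at op5 (invoked 8): VC(op4)=(0, 1, 0, 0), own-thread bump on thr1 → (0, 2, 0, 0)
merge at op3 (invoked 4): VC(op4)=(0, 1, 0, 0), own-thread bump on thr0 → (1, 1, 0, 0)
merge at op7 (invoked 12): VC(op2)=(0, 0, 0, 2), own-thread bump on thr3 → (0, 0, 0, 3)
merge at op6 (invoked 11): VC(op5)=(0, 2, 0, 0), own-thread bump on thr1 → (0, 3, 0, 0)
target: VC(op3) = (1, 1, 0, 0)

(1, 1, 0, 0)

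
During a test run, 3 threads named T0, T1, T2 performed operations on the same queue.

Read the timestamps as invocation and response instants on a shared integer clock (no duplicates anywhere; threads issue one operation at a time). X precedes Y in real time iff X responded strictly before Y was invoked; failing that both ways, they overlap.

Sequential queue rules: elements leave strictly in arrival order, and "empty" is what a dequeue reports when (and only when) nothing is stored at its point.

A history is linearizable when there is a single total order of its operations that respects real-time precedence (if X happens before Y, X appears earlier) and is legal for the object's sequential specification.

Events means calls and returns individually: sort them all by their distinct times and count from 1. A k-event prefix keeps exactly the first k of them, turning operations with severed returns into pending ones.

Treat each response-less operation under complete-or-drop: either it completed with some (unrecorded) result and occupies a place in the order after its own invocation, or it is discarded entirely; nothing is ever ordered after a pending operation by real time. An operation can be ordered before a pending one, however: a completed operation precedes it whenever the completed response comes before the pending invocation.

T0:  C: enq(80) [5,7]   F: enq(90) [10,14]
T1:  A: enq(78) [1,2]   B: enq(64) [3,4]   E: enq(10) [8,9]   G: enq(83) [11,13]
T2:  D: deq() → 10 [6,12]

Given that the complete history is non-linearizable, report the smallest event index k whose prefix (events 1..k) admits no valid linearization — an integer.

a valid linearization of events 1..11 exists, for instance A, B, C, D, E:
1. A enq(78), leaving queue <78>
2. B enq(64), leaving queue <78,64>
3. C enq(80), leaving queue <78,64,80>
4. D deq() (pending, included), leaving queue <64,80>
5. E enq(10), leaving queue <64,80,10>
once event 12 joins (D's response, time 12), exhaustive search finds no witness
every completion of the 2 pending operations (F, G) was checked; none linearizes
for example A, B, C, D, E (pending dropped) fails at step 4: D deq() → 10 is not legal there
for example A, B, C, E, D (pending dropped) fails at step 5: D deq() → 10 is not legal there

12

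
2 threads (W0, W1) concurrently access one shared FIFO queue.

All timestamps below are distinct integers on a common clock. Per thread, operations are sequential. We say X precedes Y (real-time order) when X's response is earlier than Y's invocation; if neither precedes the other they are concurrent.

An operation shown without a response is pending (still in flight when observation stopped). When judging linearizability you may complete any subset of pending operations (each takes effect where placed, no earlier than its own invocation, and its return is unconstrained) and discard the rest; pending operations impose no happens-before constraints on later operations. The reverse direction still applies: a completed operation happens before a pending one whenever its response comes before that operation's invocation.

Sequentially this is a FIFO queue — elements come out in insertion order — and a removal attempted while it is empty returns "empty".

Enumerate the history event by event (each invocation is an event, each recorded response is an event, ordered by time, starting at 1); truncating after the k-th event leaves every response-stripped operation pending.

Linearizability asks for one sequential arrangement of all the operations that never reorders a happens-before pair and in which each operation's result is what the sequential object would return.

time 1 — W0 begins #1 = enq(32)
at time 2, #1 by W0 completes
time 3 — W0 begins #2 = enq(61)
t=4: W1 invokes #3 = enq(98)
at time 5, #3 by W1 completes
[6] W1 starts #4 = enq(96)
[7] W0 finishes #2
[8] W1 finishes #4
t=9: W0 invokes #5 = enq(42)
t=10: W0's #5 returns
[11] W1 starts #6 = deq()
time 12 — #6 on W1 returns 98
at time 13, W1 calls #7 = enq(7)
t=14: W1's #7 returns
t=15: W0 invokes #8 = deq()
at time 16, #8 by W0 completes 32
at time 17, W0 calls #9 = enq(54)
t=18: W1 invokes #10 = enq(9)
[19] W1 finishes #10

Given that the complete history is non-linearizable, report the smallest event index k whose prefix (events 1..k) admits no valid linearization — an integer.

12

a valid linearization of events 1..11 exists, for instance #1, #2, #3, #4, #5:
after step 1 (#1 enq(32)): queue <32>
after step 2 (#2 enq(61)): queue <32,61>
after step 3 (#3 enq(98)): queue <32,61,98>
after step 4 (#4 enq(96)): queue <32,61,98,96>
after step 5 (#5 enq(42)): queue <32,61,98,96,42>
include event 12 — #6 responding at 12 — and every candidate order breaks
for example #1, #2, #3, #4, #5, #6 fails at step 6: #6 deq() → 98 is not legal there
for example #1, #3, #2, #4, #5, #6 fails at step 6: #6 deq() → 98 is not legal there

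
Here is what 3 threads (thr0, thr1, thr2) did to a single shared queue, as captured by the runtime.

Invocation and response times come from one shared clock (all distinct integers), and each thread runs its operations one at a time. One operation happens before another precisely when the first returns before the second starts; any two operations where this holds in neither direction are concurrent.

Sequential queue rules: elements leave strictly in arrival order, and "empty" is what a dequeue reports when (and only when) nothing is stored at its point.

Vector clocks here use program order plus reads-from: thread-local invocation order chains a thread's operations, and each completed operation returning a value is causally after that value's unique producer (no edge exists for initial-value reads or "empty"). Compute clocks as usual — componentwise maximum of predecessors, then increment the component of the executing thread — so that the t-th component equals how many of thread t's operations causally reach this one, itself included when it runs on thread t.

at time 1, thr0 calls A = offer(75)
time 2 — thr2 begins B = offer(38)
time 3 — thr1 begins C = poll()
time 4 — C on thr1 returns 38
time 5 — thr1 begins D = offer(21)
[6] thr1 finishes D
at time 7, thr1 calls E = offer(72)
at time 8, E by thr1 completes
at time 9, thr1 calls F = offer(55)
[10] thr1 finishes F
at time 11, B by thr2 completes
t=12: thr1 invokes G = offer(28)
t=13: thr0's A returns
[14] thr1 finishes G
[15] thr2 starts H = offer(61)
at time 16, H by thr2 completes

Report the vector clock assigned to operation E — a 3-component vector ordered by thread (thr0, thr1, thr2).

(0, 3, 1)

B, invoked 2, has no incoming edges; only thr2's bump applies → (0, 0, 1)
A, invoked 1, has no incoming edges; only thr0's bump applies → (1, 0, 0)
from VC(B)=(0, 0, 1), H (invoked 15) maxes components and bumps thr2 → (0, 0, 2)
from VC(B)=(0, 0, 1), C (invoked 3) maxes components and bumps thr1 → (0, 1, 1)
from VC(C)=(0, 1, 1), D (invoked 5) maxes components and bumps thr1 → (0, 2, 1)
from VC(D)=(0, 2, 1), E (invoked 7) maxes components and bumps thr1 → (0, 3, 1)
from VC(E)=(0, 3, 1), F (invoked 9) maxes components and bumps thr1 → (0, 4, 1)
from VC(F)=(0, 4, 1), G (invoked 12) maxes components and bumps thr1 → (0, 5, 1)
target: VC(E) = (0, 3, 1)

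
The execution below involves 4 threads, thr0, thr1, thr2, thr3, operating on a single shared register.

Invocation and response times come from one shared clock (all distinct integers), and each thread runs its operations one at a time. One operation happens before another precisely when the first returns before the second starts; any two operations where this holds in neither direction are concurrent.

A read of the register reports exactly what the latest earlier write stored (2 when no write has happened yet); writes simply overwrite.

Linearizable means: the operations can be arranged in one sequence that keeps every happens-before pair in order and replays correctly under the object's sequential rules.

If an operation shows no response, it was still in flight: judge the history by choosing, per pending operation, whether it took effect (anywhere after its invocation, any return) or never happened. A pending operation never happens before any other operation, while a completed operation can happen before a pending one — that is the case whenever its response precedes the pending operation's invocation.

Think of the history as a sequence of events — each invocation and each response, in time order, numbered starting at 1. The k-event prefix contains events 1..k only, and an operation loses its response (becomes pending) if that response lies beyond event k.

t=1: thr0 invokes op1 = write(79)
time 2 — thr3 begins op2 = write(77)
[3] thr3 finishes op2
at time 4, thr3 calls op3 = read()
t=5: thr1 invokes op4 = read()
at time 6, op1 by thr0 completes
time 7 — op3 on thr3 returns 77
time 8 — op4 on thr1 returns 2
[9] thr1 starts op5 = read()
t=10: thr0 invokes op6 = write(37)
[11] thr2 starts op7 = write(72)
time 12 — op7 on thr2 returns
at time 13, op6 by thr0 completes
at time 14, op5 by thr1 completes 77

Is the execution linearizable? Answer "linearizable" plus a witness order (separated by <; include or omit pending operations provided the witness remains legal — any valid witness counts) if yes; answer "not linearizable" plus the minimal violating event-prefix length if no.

not linearizable — minimal violating prefix: 8 events

prefix check: 1..7 passes, 1..8 fails once op4's time-8 response joins
every one of the 8 real-time-consistent orders over 4 completed register ops fails the sequential spec
take op1, op2, op3, op4: step 4 already fails, because op4 read() → 2 cannot occur there
take op1, op2, op4, op3: step 3 already fails, because op4 read() → 2 cannot occur there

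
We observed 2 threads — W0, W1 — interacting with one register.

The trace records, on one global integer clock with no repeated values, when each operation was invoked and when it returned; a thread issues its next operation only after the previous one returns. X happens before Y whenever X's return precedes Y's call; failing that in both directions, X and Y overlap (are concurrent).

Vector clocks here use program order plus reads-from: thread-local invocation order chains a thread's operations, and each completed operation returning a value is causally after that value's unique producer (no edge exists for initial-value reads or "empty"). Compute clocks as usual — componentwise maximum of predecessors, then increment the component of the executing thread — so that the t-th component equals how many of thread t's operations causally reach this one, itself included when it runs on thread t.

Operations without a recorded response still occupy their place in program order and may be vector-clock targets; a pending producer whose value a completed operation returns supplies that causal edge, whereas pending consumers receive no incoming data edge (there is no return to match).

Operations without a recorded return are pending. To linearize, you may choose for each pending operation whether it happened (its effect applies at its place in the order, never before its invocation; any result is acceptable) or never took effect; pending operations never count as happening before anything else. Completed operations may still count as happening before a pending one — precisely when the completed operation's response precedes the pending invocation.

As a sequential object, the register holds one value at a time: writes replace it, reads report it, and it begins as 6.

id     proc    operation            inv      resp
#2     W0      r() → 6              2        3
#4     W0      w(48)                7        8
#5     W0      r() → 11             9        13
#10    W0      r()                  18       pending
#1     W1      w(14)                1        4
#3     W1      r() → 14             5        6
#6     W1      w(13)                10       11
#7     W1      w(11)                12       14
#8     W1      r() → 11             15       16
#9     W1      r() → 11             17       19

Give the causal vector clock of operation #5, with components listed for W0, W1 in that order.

#1, invoked 1, has no incoming edges; only W1's bump applies → (0, 1)
#2, invoked 2, has no incoming edges; only W0's bump applies → (1, 0)
invoked at 5, #3 merges VC(#1)=(0, 1) and bumps W1's slot → (0, 2)
invoked at 7, #4 merges VC(#2)=(1, 0) and bumps W0's slot → (2, 0)
invoked at 10, #6 merges VC(#3)=(0, 2) and bumps W1's slot → (0, 3)
invoked at 12, #7 merges VC(#6)=(0, 3) and bumps W1's slot → (0, 4)
invoked at 15, #8 merges VC(#7)=(0, 4) and bumps W1's slot → (0, 5)
invoked at 17, #9 merges VC(#7)=(0, 4), VC(#8)=(0, 5) and bumps W1's slot → (0, 6)
invoked at 9, #5 merges VC(#4)=(2, 0), VC(#7)=(0, 4) and bumps W0's slot → (3, 4)
invoked at 18, #10 merges VC(#5)=(3, 4) and bumps W0's slot → (4, 4)
target: VC(#5) = (3, 4)

(3, 4)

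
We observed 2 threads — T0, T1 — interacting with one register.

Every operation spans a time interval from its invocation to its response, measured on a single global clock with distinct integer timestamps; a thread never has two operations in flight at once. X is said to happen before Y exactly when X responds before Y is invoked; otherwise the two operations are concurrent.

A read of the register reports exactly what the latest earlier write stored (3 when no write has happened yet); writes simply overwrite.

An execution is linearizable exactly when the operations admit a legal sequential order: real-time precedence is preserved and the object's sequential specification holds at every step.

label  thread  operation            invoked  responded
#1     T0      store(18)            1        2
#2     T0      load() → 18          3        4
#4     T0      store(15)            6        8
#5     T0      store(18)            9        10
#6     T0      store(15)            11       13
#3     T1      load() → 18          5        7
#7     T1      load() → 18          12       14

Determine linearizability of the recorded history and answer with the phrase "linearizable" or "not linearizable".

one valid linearization: #1, #2, #3, #4, #5, #7, #6
after step 1 (#1 store(18)): value 18
after step 2 (#2 load() → 18): value 18
after step 3 (#3 load() → 18): value 18
after step 4 (#4 store(15)): value 15
after step 5 (#5 store(18)): value 18
after step 6 (#7 load() → 18): value 18
after step 7 (#6 store(15)): value 15

linearizable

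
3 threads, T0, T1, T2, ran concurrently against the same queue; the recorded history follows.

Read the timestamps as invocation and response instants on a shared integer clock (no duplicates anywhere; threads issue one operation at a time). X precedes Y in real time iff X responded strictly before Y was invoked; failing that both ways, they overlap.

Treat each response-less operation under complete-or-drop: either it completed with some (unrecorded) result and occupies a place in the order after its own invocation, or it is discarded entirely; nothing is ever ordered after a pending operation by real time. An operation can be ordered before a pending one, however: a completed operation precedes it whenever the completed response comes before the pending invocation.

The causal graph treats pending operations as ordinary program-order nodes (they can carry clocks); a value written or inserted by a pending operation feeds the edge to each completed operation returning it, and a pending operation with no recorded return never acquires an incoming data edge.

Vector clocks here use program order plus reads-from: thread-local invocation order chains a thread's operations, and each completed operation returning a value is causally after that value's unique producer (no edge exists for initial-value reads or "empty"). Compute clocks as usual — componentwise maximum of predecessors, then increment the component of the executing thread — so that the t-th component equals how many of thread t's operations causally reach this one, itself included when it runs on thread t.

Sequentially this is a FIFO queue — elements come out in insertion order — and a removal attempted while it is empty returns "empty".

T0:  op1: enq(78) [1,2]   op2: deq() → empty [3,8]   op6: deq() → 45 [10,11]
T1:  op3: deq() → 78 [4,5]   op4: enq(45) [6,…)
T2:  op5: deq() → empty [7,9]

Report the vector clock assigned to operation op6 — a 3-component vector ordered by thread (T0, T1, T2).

(3, 2, 0)

no predecessors for op5 (invoked 7): T2 increments from zero → (0, 0, 1)
no predecessors for op1 (invoked 1): T0 increments from zero → (1, 0, 0)
VC(op3, invoked at 4): max of VC(op1)=(1, 0, 0), then +1 on thread T1 → (1, 1, 0)
VC(op2, invoked at 3): max of VC(op1)=(1, 0, 0), then +1 on thread T0 → (2, 0, 0)
VC(op4, invoked at 6): max of VC(op3)=(1, 1, 0), then +1 on thread T1 → (1, 2, 0)
VC(op6, invoked at 10): max of VC(op2)=(2, 0, 0), VC(op4)=(1, 2, 0), then +1 on thread T0 → (3, 2, 0)
target: VC(op6) = (3, 2, 0)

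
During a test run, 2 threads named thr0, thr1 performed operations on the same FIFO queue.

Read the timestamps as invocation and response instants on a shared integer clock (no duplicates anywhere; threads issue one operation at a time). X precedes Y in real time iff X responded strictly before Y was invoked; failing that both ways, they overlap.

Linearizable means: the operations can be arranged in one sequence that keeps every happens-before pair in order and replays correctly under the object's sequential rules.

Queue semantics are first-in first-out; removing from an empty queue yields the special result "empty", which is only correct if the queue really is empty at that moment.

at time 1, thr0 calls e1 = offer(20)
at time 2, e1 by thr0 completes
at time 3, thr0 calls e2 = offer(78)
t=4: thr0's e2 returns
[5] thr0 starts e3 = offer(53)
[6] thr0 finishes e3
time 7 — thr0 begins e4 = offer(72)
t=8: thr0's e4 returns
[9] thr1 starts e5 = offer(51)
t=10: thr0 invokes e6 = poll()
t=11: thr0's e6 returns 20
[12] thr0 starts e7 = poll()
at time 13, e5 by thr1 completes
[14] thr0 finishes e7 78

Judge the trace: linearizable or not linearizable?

witness order: e1, e2, e3, e4, e5, e6, e7
after step 1 (e1 offer(20)): queue <20>
after step 2 (e2 offer(78)): queue <20,78>
after step 3 (e3 offer(53)): queue <20,78,53>
after step 4 (e4 offer(72)): queue <20,78,53,72>
after step 5 (e5 offer(51)): queue <20,78,53,72,51>
after step 6 (e6 poll() → 20): queue <78,53,72,51>
after step 7 (e7 poll() → 78): queue <53,72,51>

linearizable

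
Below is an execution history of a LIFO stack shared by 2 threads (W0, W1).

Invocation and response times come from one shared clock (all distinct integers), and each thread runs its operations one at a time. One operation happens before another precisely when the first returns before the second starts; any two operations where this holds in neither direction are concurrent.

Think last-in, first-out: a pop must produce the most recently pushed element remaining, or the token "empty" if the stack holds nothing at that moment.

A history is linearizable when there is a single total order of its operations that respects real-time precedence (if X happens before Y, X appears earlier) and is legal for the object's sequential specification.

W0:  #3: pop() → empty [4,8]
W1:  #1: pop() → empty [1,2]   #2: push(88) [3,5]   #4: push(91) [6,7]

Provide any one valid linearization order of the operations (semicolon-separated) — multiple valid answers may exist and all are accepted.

#1; #3; #2; #4

1. #1 pop() → empty, leaving stack <>
2. #3 pop() → empty, leaving stack <>
3. #2 push(88), leaving stack <88>
4. #4 push(91), leaving stack <88,91>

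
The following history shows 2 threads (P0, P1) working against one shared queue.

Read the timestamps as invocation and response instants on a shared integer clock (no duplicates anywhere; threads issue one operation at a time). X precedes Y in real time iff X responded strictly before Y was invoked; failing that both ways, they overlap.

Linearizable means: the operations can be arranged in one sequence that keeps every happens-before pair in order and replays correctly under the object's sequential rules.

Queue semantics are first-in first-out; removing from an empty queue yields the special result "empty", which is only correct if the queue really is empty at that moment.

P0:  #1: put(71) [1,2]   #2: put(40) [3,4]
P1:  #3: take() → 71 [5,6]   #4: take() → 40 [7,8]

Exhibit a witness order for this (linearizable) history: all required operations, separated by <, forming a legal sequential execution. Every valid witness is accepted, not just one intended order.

step 1: #1 put(71) — queue <71>
step 2: #2 put(40) — queue <71,40>
step 3: #3 take() → 71 — queue <40>
step 4: #4 take() → 40 — queue <>

#1 < #2 < #3 < #4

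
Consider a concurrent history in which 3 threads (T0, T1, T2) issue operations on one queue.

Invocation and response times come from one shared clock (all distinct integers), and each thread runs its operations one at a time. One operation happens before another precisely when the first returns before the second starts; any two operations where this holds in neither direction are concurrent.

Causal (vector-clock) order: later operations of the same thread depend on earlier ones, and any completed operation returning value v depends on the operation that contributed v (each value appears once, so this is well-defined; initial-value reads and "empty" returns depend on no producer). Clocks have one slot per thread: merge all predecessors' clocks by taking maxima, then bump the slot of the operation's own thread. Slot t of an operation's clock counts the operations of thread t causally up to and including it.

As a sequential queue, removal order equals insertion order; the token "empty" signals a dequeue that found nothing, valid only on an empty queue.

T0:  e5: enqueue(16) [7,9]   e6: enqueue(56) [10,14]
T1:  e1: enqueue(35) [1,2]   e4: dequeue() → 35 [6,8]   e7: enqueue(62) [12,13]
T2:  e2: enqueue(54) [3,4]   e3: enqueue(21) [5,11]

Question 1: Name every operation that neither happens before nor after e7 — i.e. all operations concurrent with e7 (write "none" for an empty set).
e6

overlap test against e7 [12,13]: concurrent iff the interval meets 12..13
e1 [1,2]: before
e2 [3,4]: before
e3 [5,11]: before
e4 [6,8]: before
e5 [7,9]: before
e6 [10,14]: concurrent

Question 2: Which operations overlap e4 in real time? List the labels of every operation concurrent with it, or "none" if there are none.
e3, e5

e4 spans [6,8]; an op avoiding the whole window 6..8 is ordered, any other is concurrent
e1 [1,2]: before
e2 [3,4]: before
e3 [5,11]: concurrent
e5 [7,9]: concurrent
e6 [10,14]: after
e7 [12,13]: after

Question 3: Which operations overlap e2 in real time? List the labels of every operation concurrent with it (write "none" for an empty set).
none

concurrent with e2 ([3,4]): every op whose interval crosses 3..4
e1 [1,2]: before
e3 [5,11]: after
e4 [6,8]: after
e5 [7,9]: after
e6 [10,14]: after
e7 [12,13]: after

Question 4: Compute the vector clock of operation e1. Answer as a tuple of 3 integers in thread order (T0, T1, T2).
(0, 1, 0)

e2, invoked 3, has no incoming edges; only T2's bump applies → (0, 0, 1)
e1, invoked 1, has no incoming edges; only T1's bump applies → (0, 1, 0)
e5, invoked 7, has no incoming edges; only T0's bump applies → (1, 0, 0)
from VC(e2)=(0, 0, 1), e3 (invoked 5) maxes components and bumps T2 → (0, 0, 2)
from VC(e1)=(0, 1, 0), e4 (invoked 6) maxes components and bumps T1 → (0, 2, 0)
from VC(e5)=(1, 0, 0), e6 (invoked 10) maxes components and bumps T0 → (2, 0, 0)
from VC(e4)=(0, 2, 0), e7 (invoked 12) maxes components and bumps T1 → (0, 3, 0)
target: VC(e1) = (0, 1, 0)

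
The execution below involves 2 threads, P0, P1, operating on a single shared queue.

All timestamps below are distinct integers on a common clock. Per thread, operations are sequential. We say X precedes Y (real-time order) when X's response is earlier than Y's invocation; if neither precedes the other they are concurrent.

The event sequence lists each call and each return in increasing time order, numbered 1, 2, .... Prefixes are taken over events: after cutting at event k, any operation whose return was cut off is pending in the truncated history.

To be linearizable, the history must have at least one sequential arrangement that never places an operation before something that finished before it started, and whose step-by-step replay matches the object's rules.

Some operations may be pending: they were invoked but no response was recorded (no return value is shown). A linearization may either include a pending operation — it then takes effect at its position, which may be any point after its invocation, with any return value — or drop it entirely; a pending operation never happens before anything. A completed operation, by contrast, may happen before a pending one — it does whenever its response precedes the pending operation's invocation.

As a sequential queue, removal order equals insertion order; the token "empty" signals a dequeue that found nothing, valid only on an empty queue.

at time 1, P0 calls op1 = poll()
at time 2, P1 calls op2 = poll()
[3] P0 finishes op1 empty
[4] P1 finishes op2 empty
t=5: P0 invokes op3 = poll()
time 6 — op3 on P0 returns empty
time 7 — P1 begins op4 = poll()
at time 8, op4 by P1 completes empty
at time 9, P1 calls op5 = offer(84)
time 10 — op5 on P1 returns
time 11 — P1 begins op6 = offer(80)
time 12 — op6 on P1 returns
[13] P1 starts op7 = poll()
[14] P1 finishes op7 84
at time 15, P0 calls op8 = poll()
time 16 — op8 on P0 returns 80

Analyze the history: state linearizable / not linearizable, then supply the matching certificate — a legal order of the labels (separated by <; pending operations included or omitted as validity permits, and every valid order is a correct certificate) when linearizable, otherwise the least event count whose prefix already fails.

step 1: op1 poll() → empty — queue <>
step 2: op2 poll() → empty — queue <>
step 3: op3 poll() → empty — queue <>
step 4: op4 poll() → empty — queue <>
step 5: op5 offer(84) — queue <84>
step 6: op6 offer(80) — queue <84,80>
step 7: op7 poll() → 84 — queue <80>
step 8: op8 poll() → 80 — queue <>

linearizable — witness: op1 < op2 < op3 < op4 < op5 < op6 < op7 < op8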